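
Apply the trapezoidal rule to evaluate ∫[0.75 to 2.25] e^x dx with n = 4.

f(x) = e^x
a = 0.75, b = 2.25, n = 4
h = (b - a)/n = 0.375000

Trapezoidal rule: (h/2)[f(x₀) + 2f(x₁) + 2f(x₂) + ... + f(xₙ)]

x_0 = 0.7500, f(x_0) = 2.117000, coefficient = 1
x_1 = 1.1250, f(x_1) = 3.080217, coefficient = 2
x_2 = 1.5000, f(x_2) = 4.481689, coefficient = 2
x_3 = 1.8750, f(x_3) = 6.520819, coefficient = 2
x_4 = 2.2500, f(x_4) = 9.487736, coefficient = 1

I ≈ (0.375000/2) × 39.770186 = 7.456910
Exact value: 7.370736
Error: 0.086174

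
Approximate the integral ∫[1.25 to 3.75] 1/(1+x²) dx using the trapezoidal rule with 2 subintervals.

f(x) = 1/(1+x²)
a = 1.25, b = 3.75, n = 2
h = (b - a)/n = 1.250000

Trapezoidal rule: (h/2)[f(x₀) + 2f(x₁) + 2f(x₂) + ... + f(xₙ)]

x_0 = 1.2500, f(x_0) = 0.390244, coefficient = 1
x_1 = 2.5000, f(x_1) = 0.137931, coefficient = 2
x_2 = 3.7500, f(x_2) = 0.066390, coefficient = 1

I ≈ (1.250000/2) × 0.732496 = 0.457810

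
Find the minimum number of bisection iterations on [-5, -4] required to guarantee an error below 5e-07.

We need (b-a)/2^n ≤ 5e-07
(-4 - (-5))/2^n ≤ 5e-07
1/2^n ≤ 5e-07
2^n ≥ 2000000
n ≥ log₂(2000000) = 20.93
n ≥ 21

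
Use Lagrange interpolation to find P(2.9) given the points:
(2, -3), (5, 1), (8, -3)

Lagrange interpolation formula:
P(x) = Σ yᵢ × Lᵢ(x)
where Lᵢ(x) = Π_{j≠i} (x - xⱼ)/(xᵢ - xⱼ)

L_0(2.9) = (2.9 - 5)/(2 - 5) × (2.9 - 8)/(2 - 8) = 0.595000
L_1(2.9) = (2.9 - 2)/(5 - 2) × (2.9 - 8)/(5 - 8) = 0.510000
L_2(2.9) = (2.9 - 2)/(8 - 2) × (2.9 - 5)/(8 - 5) = -0.105000

P(2.9) = (-3)×L_0(2.9) + 1×L_1(2.9) + (-3)×L_2(2.9)
P(2.9) = -0.960000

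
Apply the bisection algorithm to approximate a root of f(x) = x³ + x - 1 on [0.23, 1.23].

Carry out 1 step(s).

f(x) = x³ + x - 1
Initial interval: [0.23, 1.23]

Iteration 1:
  c_1 = (0.230000 + 1.230000)/2 = 0.730000
  f(c_1) = f(0.730000) = 0.119017
  f(a) × f(c) < 0, new interval: [0.230000, 0.730000]

After 1 iteration(s), the approximation is c_1 = 0.730000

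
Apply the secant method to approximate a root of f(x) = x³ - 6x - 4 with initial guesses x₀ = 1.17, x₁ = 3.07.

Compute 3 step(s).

f(x) = x³ - 6x - 4
x₀ = 1.17, x₁ = 3.07

Secant formula: x_{n+1} = x_n - f(x_n)(x_n - x_{n-1})/(f(x_n) - f(x_{n-1}))

Iteration 1:
  f(1.170000) = -9.418387
  f(3.070000) = 6.514443
  x_2 = 3.070000 - 6.514443×(3.070000 - 1.170000)/(6.514443 - (-9.418387))
       = 2.293149
Iteration 2:
  f(3.070000) = 6.514443
  f(2.293149) = -5.700300
  x_3 = 2.293149 - (-5.700300)×(2.293149 - 3.070000)/(-5.700300 - 6.514443)
       = 2.655685
Iteration 3:
  f(2.293149) = -5.700300
  f(2.655685) = -1.204463
  x_4 = 2.655685 - (-1.204463)×(2.655685 - 2.293149)/(-1.204463 - (-5.700300))
       = 2.752810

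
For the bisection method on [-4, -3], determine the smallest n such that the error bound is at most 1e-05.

We need (b-a)/2^n ≤ 1e-05
(-3 - (-4))/2^n ≤ 1e-05
1/2^n ≤ 1e-05
2^n ≥ 100000
n ≥ log₂(100000) = 16.61
n ≥ 17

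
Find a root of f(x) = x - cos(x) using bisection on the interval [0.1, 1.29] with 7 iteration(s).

f(x) = x - cos(x)
Initial interval: [0.1, 1.29]

Iteration 1:
  c_1 = (0.100000 + 1.290000)/2 = 0.695000
  f(c_1) = f(0.695000) = -0.073054
  f(a) × f(c) ≥ 0, new interval: [0.695000, 1.290000]
Iteration 2:
  c_2 = (0.695000 + 1.290000)/2 = 0.992500
  f(c_2) = f(0.992500) = 0.445902
  f(a) × f(c) < 0, new interval: [0.695000, 0.992500]
Iteration 3:
  c_3 = (0.695000 + 0.992500)/2 = 0.843750
  f(c_3) = f(0.843750) = 0.179084
  f(a) × f(c) < 0, new interval: [0.695000, 0.843750]
Iteration 4:
  c_4 = (0.695000 + 0.843750)/2 = 0.769375
  f(c_4) = f(0.769375) = 0.051029
  f(a) × f(c) < 0, new interval: [0.695000, 0.769375]
Iteration 5:
  c_5 = (0.695000 + 0.769375)/2 = 0.732187
  f(c_5) = f(0.732187) = -0.011526
  f(a) × f(c) ≥ 0, new interval: [0.732187, 0.769375]
Iteration 6:
  c_6 = (0.732187 + 0.769375)/2 = 0.750781
  f(c_6) = f(0.750781) = 0.019625
  f(a) × f(c) < 0, new interval: [0.732187, 0.750781]
Iteration 7:
  c_7 = (0.732187 + 0.750781)/2 = 0.741484
  f(c_7) = f(0.741484) = 0.004018
  f(a) × f(c) < 0, new interval: [0.732187, 0.741484]

After 7 iteration(s), the approximation is c_7 = 0.741484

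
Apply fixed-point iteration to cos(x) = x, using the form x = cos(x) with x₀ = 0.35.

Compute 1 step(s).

Equation: cos(x) = x
Fixed-point form: x = cos(x)
x₀ = 0.35

x_1 = g(0.350000) = 0.939373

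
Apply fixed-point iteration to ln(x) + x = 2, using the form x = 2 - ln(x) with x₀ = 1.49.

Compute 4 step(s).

Equation: ln(x) + x = 2
Fixed-point form: x = 2 - ln(x)
x₀ = 1.49

x_1 = g(1.490000) = 1.601224
x_2 = g(1.601224) = 1.529232
x_3 = g(1.529232) = 1.575235
x_4 = g(1.575235) = 1.545596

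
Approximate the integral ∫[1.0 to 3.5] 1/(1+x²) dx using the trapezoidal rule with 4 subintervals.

f(x) = 1/(1+x²)
a = 1.0, b = 3.5, n = 4
h = (b - a)/n = 0.625000

Trapezoidal rule: (h/2)[f(x₀) + 2f(x₁) + 2f(x₂) + ... + f(xₙ)]

x_0 = 1.0000, f(x_0) = 0.500000, coefficient = 1
x_1 = 1.6250, f(x_1) = 0.274678, coefficient = 2
x_2 = 2.2500, f(x_2) = 0.164948, coefficient = 2
x_3 = 2.8750, f(x_3) = 0.107926, coefficient = 2
x_4 = 3.5000, f(x_4) = 0.075472, coefficient = 1

I ≈ (0.625000/2) × 1.670576 = 0.522055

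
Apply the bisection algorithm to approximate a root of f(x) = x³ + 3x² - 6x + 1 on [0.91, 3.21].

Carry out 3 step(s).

f(x) = x³ + 3x² - 6x + 1
Initial interval: [0.91, 3.21]

Iteration 1:
  c_1 = (0.910000 + 3.210000)/2 = 2.060000
  f(c_1) = f(2.060000) = 10.112616
  f(a) × f(c) < 0, new interval: [0.910000, 2.060000]
Iteration 2:
  c_2 = (0.910000 + 2.060000)/2 = 1.485000
  f(c_2) = f(1.485000) = 1.980434
  f(a) × f(c) < 0, new interval: [0.910000, 1.485000]
Iteration 3:
  c_3 = (0.910000 + 1.485000)/2 = 1.197500
  f(c_3) = f(1.197500) = -0.165759
  f(a) × f(c) ≥ 0, new interval: [1.197500, 1.485000]

After 3 iteration(s), the approximation is c_3 = 1.197500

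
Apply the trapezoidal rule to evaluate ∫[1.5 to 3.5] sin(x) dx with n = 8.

f(x) = sin(x)
a = 1.5, b = 3.5, n = 8
h = (b - a)/n = 0.250000

Trapezoidal rule: (h/2)[f(x₀) + 2f(x₁) + 2f(x₂) + ... + f(xₙ)]

x_0 = 1.5000, f(x_0) = 0.997495, coefficient = 1
x_1 = 1.7500, f(x_1) = 0.983986, coefficient = 2
x_2 = 2.0000, f(x_2) = 0.909297, coefficient = 2
x_3 = 2.2500, f(x_3) = 0.778073, coefficient = 2
x_4 = 2.5000, f(x_4) = 0.598472, coefficient = 2
x_5 = 2.7500, f(x_5) = 0.381661, coefficient = 2
x_6 = 3.0000, f(x_6) = 0.141120, coefficient = 2
x_7 = 3.2500, f(x_7) = -0.108195, coefficient = 2
x_8 = 3.5000, f(x_8) = -0.350783, coefficient = 1

I ≈ (0.250000/2) × 8.015541 = 1.001943
Exact value: 1.007194
Error: 0.005251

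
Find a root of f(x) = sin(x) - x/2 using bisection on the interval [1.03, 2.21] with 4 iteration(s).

f(x) = sin(x) - x/2
Initial interval: [1.03, 2.21]

Iteration 1:
  c_1 = (1.030000 + 2.210000)/2 = 1.620000
  f(c_1) = f(1.620000) = 0.188790
  f(a) × f(c) ≥ 0, new interval: [1.620000, 2.210000]
Iteration 2:
  c_2 = (1.620000 + 2.210000)/2 = 1.915000
  f(c_2) = f(1.915000) = -0.016156
  f(a) × f(c) < 0, new interval: [1.620000, 1.915000]
Iteration 3:
  c_3 = (1.620000 + 1.915000)/2 = 1.767500
  f(c_3) = f(1.767500) = 0.096966
  f(a) × f(c) ≥ 0, new interval: [1.767500, 1.915000]
Iteration 4:
  c_4 = (1.767500 + 1.915000)/2 = 1.841250
  f(c_4) = f(1.841250) = 0.043025
  f(a) × f(c) ≥ 0, new interval: [1.841250, 1.915000]

After 4 iteration(s), the approximation is c_4 = 1.841250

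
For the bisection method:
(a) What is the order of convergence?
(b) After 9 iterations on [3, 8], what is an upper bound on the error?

(a) Bisection has linear (order 1) convergence; the error is halved each step.

(b) Error bound = (b-a)/2^n = (8 - 3)/2^{9}
    = 5/2^{9}

(a) 1 (linear); (b) error ≤ 9.77e-03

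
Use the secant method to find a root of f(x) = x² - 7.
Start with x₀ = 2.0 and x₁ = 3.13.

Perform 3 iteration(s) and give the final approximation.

f(x) = x² - 7
x₀ = 2.0, x₁ = 3.13

Secant formula: x_{n+1} = x_n - f(x_n)(x_n - x_{n-1})/(f(x_n) - f(x_{n-1}))

Iteration 1:
  f(2.000000) = -3.000000
  f(3.130000) = 2.796900
  x_2 = 3.130000 - 2.796900×(3.130000 - 2.000000)/(2.796900 - (-3.000000))
       = 2.584795
Iteration 2:
  f(3.130000) = 2.796900
  f(2.584795) = -0.318833
  x_3 = 2.584795 - (-0.318833)×(2.584795 - 3.130000)/(-0.318833 - 2.796900)
       = 2.640586
Iteration 3:
  f(2.584795) = -0.318833
  f(2.640586) = -0.027305
  x_4 = 2.640586 - (-0.027305)×(2.640586 - 2.584795)/(-0.027305 - (-0.318833))
       = 2.645812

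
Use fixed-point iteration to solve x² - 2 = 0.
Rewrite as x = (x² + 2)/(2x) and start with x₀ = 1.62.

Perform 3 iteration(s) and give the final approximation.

Equation: x² - 2 = 0
Fixed-point form: x = (x² + 2)/(2x)
x₀ = 1.62

x_1 = g(1.620000) = 1.427284
x_2 = g(1.427284) = 1.414273
x_3 = g(1.414273) = 1.414214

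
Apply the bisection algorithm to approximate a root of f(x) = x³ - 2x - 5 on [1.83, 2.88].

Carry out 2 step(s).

f(x) = x³ - 2x - 5
Initial interval: [1.83, 2.88]

Iteration 1:
  c_1 = (1.830000 + 2.880000)/2 = 2.355000
  f(c_1) = f(2.355000) = 3.350889
  f(a) × f(c) < 0, new interval: [1.830000, 2.355000]
Iteration 2:
  c_2 = (1.830000 + 2.355000)/2 = 2.092500
  f(c_2) = f(2.092500) = -0.022871
  f(a) × f(c) ≥ 0, new interval: [2.092500, 2.355000]

After 2 iteration(s), the approximation is c_2 = 2.092500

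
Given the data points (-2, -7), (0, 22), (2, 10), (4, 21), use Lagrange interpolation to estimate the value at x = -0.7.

Lagrange interpolation formula:
P(x) = Σ yᵢ × Lᵢ(x)
where Lᵢ(x) = Π_{j≠i} (x - xⱼ)/(xᵢ - xⱼ)

L_0(-0.7) = (-0.7 - 0)/(-2 - 0) × (-0.7 - 2)/(-2 - 2) × (-0.7 - 4)/(-2 - 4) = 0.185062
L_1(-0.7) = (-0.7 - (-2))/(0 - (-2)) × (-0.7 - 2)/(0 - 2) × (-0.7 - 4)/(0 - 4) = 1.031063
L_2(-0.7) = (-0.7 - (-2))/(2 - (-2)) × (-0.7 - 0)/(2 - 0) × (-0.7 - 4)/(2 - 4) = -0.267313
L_3(-0.7) = (-0.7 - (-2))/(4 - (-2)) × (-0.7 - 0)/(4 - 0) × (-0.7 - 2)/(4 - 2) = 0.051188

P(-0.7) = (-7)×L_0(-0.7) + 22×L_1(-0.7) + 10×L_2(-0.7) + 21×L_3(-0.7)
P(-0.7) = 19.789750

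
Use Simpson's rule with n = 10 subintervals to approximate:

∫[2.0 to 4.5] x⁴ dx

f(x) = x⁴
a = 2.0, b = 4.5, n = 10
h = (b - a)/n = 0.250000

Simpson's rule: (h/3)[f(x₀) + 4f(x₁) + 2f(x₂) + ... + f(xₙ)]

x_0 = 2.0000, f(x_0) = 16.000000, coefficient = 1
x_1 = 2.2500, f(x_1) = 25.628906, coefficient = 4
x_2 = 2.5000, f(x_2) = 39.062500, coefficient = 2
x_3 = 2.7500, f(x_3) = 57.191406, coefficient = 4
x_4 = 3.0000, f(x_4) = 81.000000, coefficient = 2
x_5 = 3.2500, f(x_5) = 111.566406, coefficient = 4
x_6 = 3.5000, f(x_6) = 150.062500, coefficient = 2
x_7 = 3.7500, f(x_7) = 197.753906, coefficient = 4
x_8 = 4.0000, f(x_8) = 256.000000, coefficient = 2
x_9 = 4.2500, f(x_9) = 326.253906, coefficient = 4
x_10 = 4.5000, f(x_10) = 410.062500, coefficient = 1

I ≈ (0.250000/3) × 4351.890625 = 362.657552
Exact value: 362.656250
Error: 0.001302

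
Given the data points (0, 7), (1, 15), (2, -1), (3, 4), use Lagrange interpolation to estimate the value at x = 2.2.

Lagrange interpolation formula:
P(x) = Σ yᵢ × Lᵢ(x)
where Lᵢ(x) = Π_{j≠i} (x - xⱼ)/(xᵢ - xⱼ)

L_0(2.2) = (2.2 - 1)/(0 - 1) × (2.2 - 2)/(0 - 2) × (2.2 - 3)/(0 - 3) = 0.032000
L_1(2.2) = (2.2 - 0)/(1 - 0) × (2.2 - 2)/(1 - 2) × (2.2 - 3)/(1 - 3) = -0.176000
L_2(2.2) = (2.2 - 0)/(2 - 0) × (2.2 - 1)/(2 - 1) × (2.2 - 3)/(2 - 3) = 1.056000
L_3(2.2) = (2.2 - 0)/(3 - 0) × (2.2 - 1)/(3 - 1) × (2.2 - 2)/(3 - 2) = 0.088000

P(2.2) = 7×L_0(2.2) + 15×L_1(2.2) + (-1)×L_2(2.2) + 4×L_3(2.2)
P(2.2) = -3.120000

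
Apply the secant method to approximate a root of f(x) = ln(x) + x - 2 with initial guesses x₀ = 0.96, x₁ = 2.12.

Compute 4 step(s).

f(x) = ln(x) + x - 2
x₀ = 0.96, x₁ = 2.12

Secant formula: x_{n+1} = x_n - f(x_n)(x_n - x_{n-1})/(f(x_n) - f(x_{n-1}))

Iteration 1:
  f(0.960000) = -1.080822
  f(2.120000) = 0.871416
  x_2 = 2.120000 - 0.871416×(2.120000 - 0.960000)/(0.871416 - (-1.080822))
       = 1.602213
Iteration 2:
  f(2.120000) = 0.871416
  f(1.602213) = 0.073599
  x_3 = 1.602213 - 0.073599×(1.602213 - 2.120000)/(0.073599 - 0.871416)
       = 1.554447
Iteration 3:
  f(1.602213) = 0.073599
  f(1.554447) = -0.004433
  x_4 = 1.554447 - (-0.004433)×(1.554447 - 1.602213)/(-0.004433 - 0.073599)
       = 1.557161
Iteration 4:
  f(1.554447) = -0.004433
  f(1.557161) = 0.000025
  x_5 = 1.557161 - 0.000025×(1.557161 - 1.554447)/(0.000025 - (-0.004433))
       = 1.557146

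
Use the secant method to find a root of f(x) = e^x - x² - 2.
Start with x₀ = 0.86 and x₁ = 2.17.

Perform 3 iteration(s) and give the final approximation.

f(x) = e^x - x² - 2
x₀ = 0.86, x₁ = 2.17

Secant formula: x_{n+1} = x_n - f(x_n)(x_n - x_{n-1})/(f(x_n) - f(x_{n-1}))

Iteration 1:
  f(0.860000) = -0.376439
  f(2.170000) = 2.049384
  x_2 = 2.170000 - 2.049384×(2.170000 - 0.860000)/(2.049384 - (-0.376439))
       = 1.063286
Iteration 2:
  f(2.170000) = 2.049384
  f(1.063286) = -0.234706
  x_3 = 1.063286 - (-0.234706)×(1.063286 - 2.170000)/(-0.234706 - 2.049384)
       = 1.177008
Iteration 3:
  f(1.063286) = -0.234706
  f(1.177008) = -0.140696
  x_4 = 1.177008 - (-0.140696)×(1.177008 - 1.063286)/(-0.140696 - (-0.234706))
       = 1.347206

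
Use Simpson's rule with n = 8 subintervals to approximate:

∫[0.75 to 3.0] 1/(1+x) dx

f(x) = 1/(1+x)
a = 0.75, b = 3.0, n = 8
h = (b - a)/n = 0.281250

Simpson's rule: (h/3)[f(x₀) + 4f(x₁) + 2f(x₂) + ... + f(xₙ)]

x_0 = 0.7500, f(x_0) = 0.571429, coefficient = 1
x_1 = 1.0312, f(x_1) = 0.492308, coefficient = 4
x_2 = 1.3125, f(x_2) = 0.432432, coefficient = 2
x_3 = 1.5938, f(x_3) = 0.385542, coefficient = 4
x_4 = 1.8750, f(x_4) = 0.347826, coefficient = 2
x_5 = 2.1562, f(x_5) = 0.316832, coefficient = 4
x_6 = 2.4375, f(x_6) = 0.290909, coefficient = 2
x_7 = 2.7188, f(x_7) = 0.268908, coefficient = 4
x_8 = 3.0000, f(x_8) = 0.250000, coefficient = 1

I ≈ (0.281250/3) × 8.818120 = 0.826699
Exact value: 0.826679
Error: 0.000020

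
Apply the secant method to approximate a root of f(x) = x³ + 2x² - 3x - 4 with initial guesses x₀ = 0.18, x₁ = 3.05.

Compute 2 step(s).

f(x) = x³ + 2x² - 3x - 4
x₀ = 0.18, x₁ = 3.05

Secant formula: x_{n+1} = x_n - f(x_n)(x_n - x_{n-1})/(f(x_n) - f(x_{n-1}))

Iteration 1:
  f(0.180000) = -4.469368
  f(3.050000) = 33.827625
  x_2 = 3.050000 - 33.827625×(3.050000 - 0.180000)/(33.827625 - (-4.469368))
       = 0.514937
Iteration 2:
  f(3.050000) = 33.827625
  f(0.514937) = -4.877950
  x_3 = 0.514937 - (-4.877950)×(0.514937 - 3.050000)/(-4.877950 - 33.827625)
       = 0.834424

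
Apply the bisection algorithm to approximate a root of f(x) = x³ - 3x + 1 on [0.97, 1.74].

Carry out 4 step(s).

f(x) = x³ - 3x + 1
Initial interval: [0.97, 1.74]

Iteration 1:
  c_1 = (0.970000 + 1.740000)/2 = 1.355000
  f(c_1) = f(1.355000) = -0.577186
  f(a) × f(c) ≥ 0, new interval: [1.355000, 1.740000]
Iteration 2:
  c_2 = (1.355000 + 1.740000)/2 = 1.547500
  f(c_2) = f(1.547500) = 0.063385
  f(a) × f(c) < 0, new interval: [1.355000, 1.547500]
Iteration 3:
  c_3 = (1.355000 + 1.547500)/2 = 1.451250
  f(c_3) = f(1.451250) = -0.297234
  f(a) × f(c) ≥ 0, new interval: [1.451250, 1.547500]
Iteration 4:
  c_4 = (1.451250 + 1.547500)/2 = 1.499375
  f(c_4) = f(1.499375) = -0.127342
  f(a) × f(c) ≥ 0, new interval: [1.499375, 1.547500]

After 4 iteration(s), the approximation is c_4 = 1.499375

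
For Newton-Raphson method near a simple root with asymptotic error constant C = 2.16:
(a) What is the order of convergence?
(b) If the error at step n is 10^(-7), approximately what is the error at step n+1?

(a) Newton-Raphson has quadratic (order 2) convergence near simple roots.
    This means |e_{n+1}| ≈ C|e_n|².

(b) With |e_n| = 10^(-7) and C = 2.16:
    |e_{n+1}| ≈ 2.16 × (10^(-7))² = 2.16 × 10^(-14)

(a) 2 (quadratic); (b) |e_{n+1}| ≈ 2.160e-14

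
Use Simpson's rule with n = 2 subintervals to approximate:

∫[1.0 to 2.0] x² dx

f(x) = x²
a = 1.0, b = 2.0, n = 2
h = (b - a)/n = 0.500000

Simpson's rule: (h/3)[f(x₀) + 4f(x₁) + 2f(x₂) + ... + f(xₙ)]

x_0 = 1.0000, f(x_0) = 1.000000, coefficient = 1
x_1 = 1.5000, f(x_1) = 2.250000, coefficient = 4
x_2 = 2.0000, f(x_2) = 4.000000, coefficient = 1

I ≈ (0.500000/3) × 14.000000 = 2.333333
Exact value: 2.333333
Error: 0.000000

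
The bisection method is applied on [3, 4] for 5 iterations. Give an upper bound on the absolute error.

Bisection error bound: |error| ≤ (b-a)/2^n
|error| ≤ (4 - 3)/2^5 = 1/2^5
|error| ≤ 0.0312500000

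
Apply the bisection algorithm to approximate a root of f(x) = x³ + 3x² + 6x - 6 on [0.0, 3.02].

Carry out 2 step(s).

f(x) = x³ + 3x² + 6x - 6
Initial interval: [0.0, 3.02]

Iteration 1:
  c_1 = (0.000000 + 3.020000)/2 = 1.510000
  f(c_1) = f(1.510000) = 13.343251
  f(a) × f(c) < 0, new interval: [0.000000, 1.510000]
Iteration 2:
  c_2 = (0.000000 + 1.510000)/2 = 0.755000
  f(c_2) = f(0.755000) = 0.670444
  f(a) × f(c) < 0, new interval: [0.000000, 0.755000]

After 2 iteration(s), the approximation is c_2 = 0.755000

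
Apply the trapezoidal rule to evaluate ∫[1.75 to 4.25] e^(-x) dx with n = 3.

f(x) = e^(-x)
a = 1.75, b = 4.25, n = 3
h = (b - a)/n = 0.833333

Trapezoidal rule: (h/2)[f(x₀) + 2f(x₁) + 2f(x₂) + ... + f(xₙ)]

x_0 = 1.7500, f(x_0) = 0.173774, coefficient = 1
x_1 = 2.5833, f(x_1) = 0.075522, coefficient = 2
x_2 = 3.4167, f(x_2) = 0.032822, coefficient = 2
x_3 = 4.2500, f(x_3) = 0.014264, coefficient = 1

I ≈ (0.833333/2) × 0.404725 = 0.168635
Exact value: 0.159510
Error: 0.009126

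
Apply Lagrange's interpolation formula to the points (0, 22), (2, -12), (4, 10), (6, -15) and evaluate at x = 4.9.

Lagrange interpolation formula:
P(x) = Σ yᵢ × Lᵢ(x)
where Lᵢ(x) = Π_{j≠i} (x - xⱼ)/(xᵢ - xⱼ)

L_0(4.9) = (4.9 - 2)/(0 - 2) × (4.9 - 4)/(0 - 4) × (4.9 - 6)/(0 - 6) = 0.059813
L_1(4.9) = (4.9 - 0)/(2 - 0) × (4.9 - 4)/(2 - 4) × (4.9 - 6)/(2 - 6) = -0.303188
L_2(4.9) = (4.9 - 0)/(4 - 0) × (4.9 - 2)/(4 - 2) × (4.9 - 6)/(4 - 6) = 0.976937
L_3(4.9) = (4.9 - 0)/(6 - 0) × (4.9 - 2)/(6 - 2) × (4.9 - 4)/(6 - 4) = 0.266438

P(4.9) = 22×L_0(4.9) + (-12)×L_1(4.9) + 10×L_2(4.9) + (-15)×L_3(4.9)
P(4.9) = 10.726937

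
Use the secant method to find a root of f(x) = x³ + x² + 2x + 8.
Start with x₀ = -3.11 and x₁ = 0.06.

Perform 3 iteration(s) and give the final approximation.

f(x) = x³ + x² + 2x + 8
x₀ = -3.11, x₁ = 0.06

Secant formula: x_{n+1} = x_n - f(x_n)(x_n - x_{n-1})/(f(x_n) - f(x_{n-1}))

Iteration 1:
  f(-3.110000) = -18.628131
  f(0.060000) = 8.123816
  x_2 = 0.060000 - 8.123816×(0.060000 - (-3.110000))/(8.123816 - (-18.628131))
       = -0.902640
Iteration 2:
  f(0.060000) = 8.123816
  f(-0.902640) = 6.274045
  x_3 = -0.902640 - 6.274045×(-0.902640 - 0.060000)/(6.274045 - 8.123816)
       = -4.167718
Iteration 3:
  f(-0.902640) = 6.274045
  f(-4.167718) = -55.358285
  x_4 = -4.167718 - (-55.358285)×(-4.167718 - (-0.902640))/(-55.358285 - 6.274045)
       = -1.235018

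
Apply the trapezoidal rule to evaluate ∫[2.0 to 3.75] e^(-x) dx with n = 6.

f(x) = e^(-x)
a = 2.0, b = 3.75, n = 6
h = (b - a)/n = 0.291667

Trapezoidal rule: (h/2)[f(x₀) + 2f(x₁) + 2f(x₂) + ... + f(xₙ)]

x_0 = 2.0000, f(x_0) = 0.135335, coefficient = 1
x_1 = 2.2917, f(x_1) = 0.101098, coefficient = 2
x_2 = 2.5833, f(x_2) = 0.075522, coefficient = 2
x_3 = 2.8750, f(x_3) = 0.056416, coefficient = 2
x_4 = 3.1667, f(x_4) = 0.042144, coefficient = 2
x_5 = 3.4583, f(x_5) = 0.031482, coefficient = 2
x_6 = 3.7500, f(x_6) = 0.023518, coefficient = 1

I ≈ (0.291667/2) × 0.772177 = 0.112609
Exact value: 0.111818
Error: 0.000792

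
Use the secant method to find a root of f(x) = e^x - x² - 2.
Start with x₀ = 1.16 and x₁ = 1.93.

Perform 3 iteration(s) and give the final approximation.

f(x) = e^x - x² - 2
x₀ = 1.16, x₁ = 1.93

Secant formula: x_{n+1} = x_n - f(x_n)(x_n - x_{n-1})/(f(x_n) - f(x_{n-1}))

Iteration 1:
  f(1.160000) = -0.155667
  f(1.930000) = 1.164610
  x_2 = 1.930000 - 1.164610×(1.930000 - 1.160000)/(1.164610 - (-0.155667))
       = 1.250787
Iteration 2:
  f(1.930000) = 1.164610
  f(1.250787) = -0.071378
  x_3 = 1.250787 - (-0.071378)×(1.250787 - 1.930000)/(-0.071378 - 1.164610)
       = 1.290011
Iteration 3:
  f(1.250787) = -0.071378
  f(1.290011) = -0.031302
  x_4 = 1.290011 - (-0.031302)×(1.290011 - 1.250787)/(-0.031302 - (-0.071378))
       = 1.320648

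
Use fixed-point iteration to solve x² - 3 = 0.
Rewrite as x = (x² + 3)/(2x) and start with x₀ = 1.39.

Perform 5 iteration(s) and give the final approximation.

Equation: x² - 3 = 0
Fixed-point form: x = (x² + 3)/(2x)
x₀ = 1.39

x_1 = g(1.390000) = 1.774137
x_2 = g(1.774137) = 1.732550
x_3 = g(1.732550) = 1.732051
x_4 = g(1.732051) = 1.732051
x_5 = g(1.732051) = 1.732051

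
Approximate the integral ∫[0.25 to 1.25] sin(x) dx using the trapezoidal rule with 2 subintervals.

f(x) = sin(x)
a = 0.25, b = 1.25, n = 2
h = (b - a)/n = 0.500000

Trapezoidal rule: (h/2)[f(x₀) + 2f(x₁) + 2f(x₂) + ... + f(xₙ)]

x_0 = 0.2500, f(x_0) = 0.247404, coefficient = 1
x_1 = 0.7500, f(x_1) = 0.681639, coefficient = 2
x_2 = 1.2500, f(x_2) = 0.948985, coefficient = 1

I ≈ (0.500000/2) × 2.559666 = 0.639917
Exact value: 0.653590
Error: 0.013674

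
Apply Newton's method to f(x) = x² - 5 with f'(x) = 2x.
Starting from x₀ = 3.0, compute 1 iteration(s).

f(x) = x² - 5
f'(x) = 2x
x₀ = 3.0

Newton-Raphson formula: x_{n+1} = x_n - f(x_n)/f'(x_n)

Iteration 1:
  f(3.000000) = 4.000000
  f'(3.000000) = 6.000000
  x_1 = 3.000000 - 4.000000/6.000000 = 2.333333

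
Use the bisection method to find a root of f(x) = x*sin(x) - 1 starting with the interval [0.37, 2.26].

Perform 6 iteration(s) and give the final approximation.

f(x) = x*sin(x) - 1
Initial interval: [0.37, 2.26]

Iteration 1:
  c_1 = (0.370000 + 2.260000)/2 = 1.315000
  f(c_1) = f(1.315000) = 0.272213
  f(a) × f(c) < 0, new interval: [0.370000, 1.315000]
Iteration 2:
  c_2 = (0.370000 + 1.315000)/2 = 0.842500
  f(c_2) = f(0.842500) = -0.371234
  f(a) × f(c) ≥ 0, new interval: [0.842500, 1.315000]
Iteration 3:
  c_3 = (0.842500 + 1.315000)/2 = 1.078750
  f(c_3) = f(1.078750) = -0.049224
  f(a) × f(c) ≥ 0, new interval: [1.078750, 1.315000]
Iteration 4:
  c_4 = (1.078750 + 1.315000)/2 = 1.196875
  f(c_4) = f(1.196875) = 0.114174
  f(a) × f(c) < 0, new interval: [1.078750, 1.196875]
Iteration 5:
  c_5 = (1.078750 + 1.196875)/2 = 1.137812
  f(c_5) = f(1.137812) = 0.032813
  f(a) × f(c) < 0, new interval: [1.078750, 1.137812]
Iteration 6:
  c_6 = (1.078750 + 1.137812)/2 = 1.108281
  f(c_6) = f(1.108281) = -0.008162
  f(a) × f(c) ≥ 0, new interval: [1.108281, 1.137812]

After 6 iteration(s), the approximation is c_6 = 1.108281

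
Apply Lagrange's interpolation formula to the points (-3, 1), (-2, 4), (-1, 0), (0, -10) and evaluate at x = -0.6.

Lagrange interpolation formula:
P(x) = Σ yᵢ × Lᵢ(x)
where Lᵢ(x) = Π_{j≠i} (x - xⱼ)/(xᵢ - xⱼ)

L_0(-0.6) = (-0.6 - (-2))/(-3 - (-2)) × (-0.6 - (-1))/(-3 - (-1)) × (-0.6 - 0)/(-3 - 0) = 0.056000
L_1(-0.6) = (-0.6 - (-3))/(-2 - (-3)) × (-0.6 - (-1))/(-2 - (-1)) × (-0.6 - 0)/(-2 - 0) = -0.288000
L_2(-0.6) = (-0.6 - (-3))/(-1 - (-3)) × (-0.6 - (-2))/(-1 - (-2)) × (-0.6 - 0)/(-1 - 0) = 1.008000
L_3(-0.6) = (-0.6 - (-3))/(0 - (-3)) × (-0.6 - (-2))/(0 - (-2)) × (-0.6 - (-1))/(0 - (-1)) = 0.224000

P(-0.6) = 1×L_0(-0.6) + 4×L_1(-0.6) + 0×L_2(-0.6) + (-10)×L_3(-0.6)
P(-0.6) = -3.336000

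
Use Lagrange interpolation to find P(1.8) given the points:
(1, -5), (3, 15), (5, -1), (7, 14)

Lagrange interpolation formula:
P(x) = Σ yᵢ × Lᵢ(x)
where Lᵢ(x) = Π_{j≠i} (x - xⱼ)/(xᵢ - xⱼ)

L_0(1.8) = (1.8 - 3)/(1 - 3) × (1.8 - 5)/(1 - 5) × (1.8 - 7)/(1 - 7) = 0.416000
L_1(1.8) = (1.8 - 1)/(3 - 1) × (1.8 - 5)/(3 - 5) × (1.8 - 7)/(3 - 7) = 0.832000
L_2(1.8) = (1.8 - 1)/(5 - 1) × (1.8 - 3)/(5 - 3) × (1.8 - 7)/(5 - 7) = -0.312000
L_3(1.8) = (1.8 - 1)/(7 - 1) × (1.8 - 3)/(7 - 3) × (1.8 - 5)/(7 - 5) = 0.064000

P(1.8) = (-5)×L_0(1.8) + 15×L_1(1.8) + (-1)×L_2(1.8) + 14×L_3(1.8)
P(1.8) = 11.608000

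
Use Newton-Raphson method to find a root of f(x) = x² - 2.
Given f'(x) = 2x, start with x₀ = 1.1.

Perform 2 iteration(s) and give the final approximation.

f(x) = x² - 2
f'(x) = 2x
x₀ = 1.1

Newton-Raphson formula: x_{n+1} = x_n - f(x_n)/f'(x_n)

Iteration 1:
  f(1.100000) = -0.790000
  f'(1.100000) = 2.200000
  x_1 = 1.100000 - (-0.790000)/2.200000 = 1.459091
Iteration 2:
  f(1.459091) = 0.128946
  f'(1.459091) = 2.918182
  x_2 = 1.459091 - 0.128946/2.918182 = 1.414904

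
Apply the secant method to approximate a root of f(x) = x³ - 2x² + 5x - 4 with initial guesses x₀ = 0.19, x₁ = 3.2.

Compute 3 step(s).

f(x) = x³ - 2x² + 5x - 4
x₀ = 0.19, x₁ = 3.2

Secant formula: x_{n+1} = x_n - f(x_n)(x_n - x_{n-1})/(f(x_n) - f(x_{n-1}))

Iteration 1:
  f(0.190000) = -3.115341
  f(3.200000) = 24.288000
  x_2 = 3.200000 - 24.288000×(3.200000 - 0.190000)/(24.288000 - (-3.115341))
       = 0.532191
Iteration 2:
  f(3.200000) = 24.288000
  f(0.532191) = -1.754769
  x_3 = 0.532191 - (-1.754769)×(0.532191 - 3.200000)/(-1.754769 - 24.288000)
       = 0.711949
Iteration 3:
  f(0.532191) = -1.754769
  f(0.711949) = -1.093132
  x_4 = 0.711949 - (-1.093132)×(0.711949 - 0.532191)/(-1.093132 - (-1.754769))
       = 1.008938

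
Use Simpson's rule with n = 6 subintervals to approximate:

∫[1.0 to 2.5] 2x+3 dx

f(x) = 2x+3
a = 1.0, b = 2.5, n = 6
h = (b - a)/n = 0.250000

Simpson's rule: (h/3)[f(x₀) + 4f(x₁) + 2f(x₂) + ... + f(xₙ)]

x_0 = 1.0000, f(x_0) = 5.000000, coefficient = 1
x_1 = 1.2500, f(x_1) = 5.500000, coefficient = 4
x_2 = 1.5000, f(x_2) = 6.000000, coefficient = 2
x_3 = 1.7500, f(x_3) = 6.500000, coefficient = 4
x_4 = 2.0000, f(x_4) = 7.000000, coefficient = 2
x_5 = 2.2500, f(x_5) = 7.500000, coefficient = 4
x_6 = 2.5000, f(x_6) = 8.000000, coefficient = 1

I ≈ (0.250000/3) × 117.000000 = 9.750000
Exact value: 9.750000
Error: 0.000000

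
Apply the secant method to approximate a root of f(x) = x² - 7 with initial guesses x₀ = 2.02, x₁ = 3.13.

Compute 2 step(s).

f(x) = x² - 7
x₀ = 2.02, x₁ = 3.13

Secant formula: x_{n+1} = x_n - f(x_n)(x_n - x_{n-1})/(f(x_n) - f(x_{n-1}))

Iteration 1:
  f(2.020000) = -2.919600
  f(3.130000) = 2.796900
  x_2 = 3.130000 - 2.796900×(3.130000 - 2.020000)/(2.796900 - (-2.919600))
       = 2.586913
Iteration 2:
  f(3.130000) = 2.796900
  f(2.586913) = -0.307883
  x_3 = 2.586913 - (-0.307883)×(2.586913 - 3.130000)/(-0.307883 - 2.796900)
       = 2.640767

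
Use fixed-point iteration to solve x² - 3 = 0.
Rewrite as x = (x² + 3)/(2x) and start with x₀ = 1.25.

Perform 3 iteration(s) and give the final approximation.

Equation: x² - 3 = 0
Fixed-point form: x = (x² + 3)/(2x)
x₀ = 1.25

x_1 = g(1.250000) = 1.825000
x_2 = g(1.825000) = 1.734418
x_3 = g(1.734418) = 1.732052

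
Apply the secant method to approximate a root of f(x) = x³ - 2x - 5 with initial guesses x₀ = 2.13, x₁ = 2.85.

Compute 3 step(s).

f(x) = x³ - 2x - 5
x₀ = 2.13, x₁ = 2.85

Secant formula: x_{n+1} = x_n - f(x_n)(x_n - x_{n-1})/(f(x_n) - f(x_{n-1}))

Iteration 1:
  f(2.130000) = 0.403597
  f(2.850000) = 12.449125
  x_2 = 2.850000 - 12.449125×(2.850000 - 2.130000)/(12.449125 - 0.403597)
       = 2.105876
Iteration 2:
  f(2.850000) = 12.449125
  f(2.105876) = 0.127202
  x_3 = 2.105876 - 0.127202×(2.105876 - 2.850000)/(0.127202 - 12.449125)
       = 2.098194
Iteration 3:
  f(2.105876) = 0.127202
  f(2.098194) = 0.040739
  x_4 = 2.098194 - 0.040739×(2.098194 - 2.105876)/(0.040739 - 0.127202)
       = 2.094575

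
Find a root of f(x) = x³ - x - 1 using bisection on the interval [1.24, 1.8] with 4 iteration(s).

f(x) = x³ - x - 1
Initial interval: [1.24, 1.8]

Iteration 1:
  c_1 = (1.240000 + 1.800000)/2 = 1.520000
  f(c_1) = f(1.520000) = 0.991808
  f(a) × f(c) < 0, new interval: [1.240000, 1.520000]
Iteration 2:
  c_2 = (1.240000 + 1.520000)/2 = 1.380000
  f(c_2) = f(1.380000) = 0.248072
  f(a) × f(c) < 0, new interval: [1.240000, 1.380000]
Iteration 3:
  c_3 = (1.240000 + 1.380000)/2 = 1.310000
  f(c_3) = f(1.310000) = -0.061909
  f(a) × f(c) ≥ 0, new interval: [1.310000, 1.380000]
Iteration 4:
  c_4 = (1.310000 + 1.380000)/2 = 1.345000
  f(c_4) = f(1.345000) = 0.088139
  f(a) × f(c) < 0, new interval: [1.310000, 1.345000]

After 4 iteration(s), the approximation is c_4 = 1.345000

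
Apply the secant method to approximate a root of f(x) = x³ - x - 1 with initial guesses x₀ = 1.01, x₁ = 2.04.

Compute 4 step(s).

f(x) = x³ - x - 1
x₀ = 1.01, x₁ = 2.04

Secant formula: x_{n+1} = x_n - f(x_n)(x_n - x_{n-1})/(f(x_n) - f(x_{n-1}))

Iteration 1:
  f(1.010000) = -0.979699
  f(2.040000) = 5.449664
  x_2 = 2.040000 - 5.449664×(2.040000 - 1.010000)/(5.449664 - (-0.979699))
       = 1.166950
Iteration 2:
  f(2.040000) = 5.449664
  f(1.166950) = -0.577829
  x_3 = 1.166950 - (-0.577829)×(1.166950 - 2.040000)/(-0.577829 - 5.449664)
       = 1.250646
Iteration 3:
  f(1.166950) = -0.577829
  f(1.250646) = -0.294493
  x_4 = 1.250646 - (-0.294493)×(1.250646 - 1.166950)/(-0.294493 - (-0.577829))
       = 1.337636
Iteration 4:
  f(1.250646) = -0.294493
  f(1.337636) = 0.055758
  x_5 = 1.337636 - 0.055758×(1.337636 - 1.250646)/(0.055758 - (-0.294493))
       = 1.323788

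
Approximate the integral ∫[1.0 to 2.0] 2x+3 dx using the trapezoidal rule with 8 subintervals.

f(x) = 2x+3
a = 1.0, b = 2.0, n = 8
h = (b - a)/n = 0.125000

Trapezoidal rule: (h/2)[f(x₀) + 2f(x₁) + 2f(x₂) + ... + f(xₙ)]

x_0 = 1.0000, f(x_0) = 5.000000, coefficient = 1
x_1 = 1.1250, f(x_1) = 5.250000, coefficient = 2
x_2 = 1.2500, f(x_2) = 5.500000, coefficient = 2
x_3 = 1.3750, f(x_3) = 5.750000, coefficient = 2
x_4 = 1.5000, f(x_4) = 6.000000, coefficient = 2
x_5 = 1.6250, f(x_5) = 6.250000, coefficient = 2
x_6 = 1.7500, f(x_6) = 6.500000, coefficient = 2
x_7 = 1.8750, f(x_7) = 6.750000, coefficient = 2
x_8 = 2.0000, f(x_8) = 7.000000, coefficient = 1

I ≈ (0.125000/2) × 96.000000 = 6.000000
Exact value: 6.000000
Error: 0.000000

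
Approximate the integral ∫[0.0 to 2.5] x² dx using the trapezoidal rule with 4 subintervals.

f(x) = x²
a = 0.0, b = 2.5, n = 4
h = (b - a)/n = 0.625000

Trapezoidal rule: (h/2)[f(x₀) + 2f(x₁) + 2f(x₂) + ... + f(xₙ)]

x_0 = 0.0000, f(x_0) = 0.000000, coefficient = 1
x_1 = 0.6250, f(x_1) = 0.390625, coefficient = 2
x_2 = 1.2500, f(x_2) = 1.562500, coefficient = 2
x_3 = 1.8750, f(x_3) = 3.515625, coefficient = 2
x_4 = 2.5000, f(x_4) = 6.250000, coefficient = 1

I ≈ (0.625000/2) × 17.187500 = 5.371094
Exact value: 5.208333
Error: 0.162760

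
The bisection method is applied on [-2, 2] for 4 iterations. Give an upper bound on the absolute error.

Bisection error bound: |error| ≤ (b-a)/2^n
|error| ≤ (2 - (-2))/2^4 = 4/2^4
|error| ≤ 0.2500000000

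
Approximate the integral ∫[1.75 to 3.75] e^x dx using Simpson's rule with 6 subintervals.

f(x) = e^x
a = 1.75, b = 3.75, n = 6
h = (b - a)/n = 0.333333

Simpson's rule: (h/3)[f(x₀) + 4f(x₁) + 2f(x₂) + ... + f(xₙ)]

x_0 = 1.7500, f(x_0) = 5.754603, coefficient = 1
x_1 = 2.0833, f(x_1) = 8.031195, coefficient = 4
x_2 = 2.4167, f(x_2) = 11.208436, coefficient = 2
x_3 = 2.7500, f(x_3) = 15.642632, coefficient = 4
x_4 = 3.0833, f(x_4) = 21.831051, coefficient = 2
x_5 = 3.4167, f(x_5) = 30.467687, coefficient = 4
x_6 = 3.7500, f(x_6) = 42.521082, coefficient = 1

I ≈ (0.333333/3) × 330.920713 = 36.768968
Exact value: 36.766479
Error: 0.002489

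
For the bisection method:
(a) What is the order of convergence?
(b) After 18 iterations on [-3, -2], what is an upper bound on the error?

(a) Bisection has linear (order 1) convergence; the error is halved each step.

(b) Error bound = (b-a)/2^n = (-2 - (-3))/2^{18}
    = 1/2^{18}

(a) 1 (linear); (b) error ≤ 3.81e-06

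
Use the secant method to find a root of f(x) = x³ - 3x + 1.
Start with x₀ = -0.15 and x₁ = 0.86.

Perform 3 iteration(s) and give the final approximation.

f(x) = x³ - 3x + 1
x₀ = -0.15, x₁ = 0.86

Secant formula: x_{n+1} = x_n - f(x_n)(x_n - x_{n-1})/(f(x_n) - f(x_{n-1}))

Iteration 1:
  f(-0.150000) = 1.446625
  f(0.860000) = -0.943944
  x_2 = 0.860000 - (-0.943944)×(0.860000 - (-0.150000))/(-0.943944 - 1.446625)
       = 0.461190
Iteration 2:
  f(0.860000) = -0.943944
  f(0.461190) = -0.285476
  x_3 = 0.461190 - (-0.285476)×(0.461190 - 0.860000)/(-0.285476 - (-0.943944))
       = 0.288287
Iteration 3:
  f(0.461190) = -0.285476
  f(0.288287) = 0.159098
  x_4 = 0.288287 - 0.159098×(0.288287 - 0.461190)/(0.159098 - (-0.285476))
       = 0.350163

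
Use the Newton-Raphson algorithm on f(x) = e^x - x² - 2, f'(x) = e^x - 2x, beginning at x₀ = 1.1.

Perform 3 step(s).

f(x) = e^x - x² - 2
f'(x) = e^x - 2x
x₀ = 1.1

Newton-Raphson formula: x_{n+1} = x_n - f(x_n)/f'(x_n)

Iteration 1:
  f(1.100000) = -0.205834
  f'(1.100000) = 0.804166
  x_1 = 1.100000 - (-0.205834)/0.804166 = 1.355960
Iteration 2:
  f(1.355960) = 0.041856
  f'(1.355960) = 1.168564
  x_2 = 1.355960 - 0.041856/1.168564 = 1.320141
Iteration 3:
  f(1.320141) = 0.001177
  f'(1.320141) = 1.103667
  x_3 = 1.320141 - 0.001177/1.103667 = 1.319075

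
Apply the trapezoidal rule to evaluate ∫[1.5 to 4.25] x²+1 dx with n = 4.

f(x) = x²+1
a = 1.5, b = 4.25, n = 4
h = (b - a)/n = 0.687500

Trapezoidal rule: (h/2)[f(x₀) + 2f(x₁) + 2f(x₂) + ... + f(xₙ)]

x_0 = 1.5000, f(x_0) = 3.250000, coefficient = 1
x_1 = 2.1875, f(x_1) = 5.785156, coefficient = 2
x_2 = 2.8750, f(x_2) = 9.265625, coefficient = 2
x_3 = 3.5625, f(x_3) = 13.691406, coefficient = 2
x_4 = 4.2500, f(x_4) = 19.062500, coefficient = 1

I ≈ (0.687500/2) × 79.796875 = 27.430176
Exact value: 27.213542
Error: 0.216634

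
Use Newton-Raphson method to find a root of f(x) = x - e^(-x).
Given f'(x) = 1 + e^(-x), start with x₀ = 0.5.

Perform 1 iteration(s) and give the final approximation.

f(x) = x - e^(-x)
f'(x) = 1 + e^(-x)
x₀ = 0.5

Newton-Raphson formula: x_{n+1} = x_n - f(x_n)/f'(x_n)

Iteration 1:
  f(0.500000) = -0.106531
  f'(0.500000) = 1.606531
  x_1 = 0.500000 - (-0.106531)/1.606531 = 0.566311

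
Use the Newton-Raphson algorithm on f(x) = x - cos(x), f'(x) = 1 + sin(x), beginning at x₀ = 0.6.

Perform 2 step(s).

f(x) = x - cos(x)
f'(x) = 1 + sin(x)
x₀ = 0.6

Newton-Raphson formula: x_{n+1} = x_n - f(x_n)/f'(x_n)

Iteration 1:
  f(0.600000) = -0.225336
  f'(0.600000) = 1.564642
  x_1 = 0.600000 - (-0.225336)/1.564642 = 0.744017
Iteration 2:
  f(0.744017) = 0.008264
  f'(0.744017) = 1.677249
  x_2 = 0.744017 - 0.008264/1.677249 = 0.739090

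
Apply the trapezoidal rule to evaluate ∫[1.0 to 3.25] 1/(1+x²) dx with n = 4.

f(x) = 1/(1+x²)
a = 1.0, b = 3.25, n = 4
h = (b - a)/n = 0.562500

Trapezoidal rule: (h/2)[f(x₀) + 2f(x₁) + 2f(x₂) + ... + f(xₙ)]

x_0 = 1.0000, f(x_0) = 0.500000, coefficient = 1
x_1 = 1.5625, f(x_1) = 0.290579, coefficient = 2
x_2 = 2.1250, f(x_2) = 0.181303, coefficient = 2
x_3 = 2.6875, f(x_3) = 0.121615, coefficient = 2
x_4 = 3.2500, f(x_4) = 0.086486, coefficient = 1

I ≈ (0.562500/2) × 1.773481 = 0.498792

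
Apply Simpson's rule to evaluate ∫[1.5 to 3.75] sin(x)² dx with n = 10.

f(x) = sin(x)²
a = 1.5, b = 3.75, n = 10
h = (b - a)/n = 0.225000

Simpson's rule: (h/3)[f(x₀) + 4f(x₁) + 2f(x₂) + ... + f(xₙ)]

x_0 = 1.5000, f(x_0) = 0.994996, coefficient = 1
x_1 = 1.7250, f(x_1) = 0.976409, coefficient = 4
x_2 = 1.9500, f(x_2) = 0.862966, coefficient = 2
x_3 = 2.1750, f(x_3) = 0.677255, coefficient = 4
x_4 = 2.4000, f(x_4) = 0.456251, coefficient = 2
x_5 = 2.6250, f(x_5) = 0.243957, coefficient = 4
x_6 = 2.8500, f(x_6) = 0.082644, coefficient = 2
x_7 = 3.0750, f(x_7) = 0.004428, coefficient = 4
x_8 = 3.3000, f(x_8) = 0.024884, coefficient = 2
x_9 = 3.5250, f(x_9) = 0.139938, coefficient = 4
x_10 = 3.7500, f(x_10) = 0.326682, coefficient = 1

I ≈ (0.225000/3) × 12.343113 = 0.925734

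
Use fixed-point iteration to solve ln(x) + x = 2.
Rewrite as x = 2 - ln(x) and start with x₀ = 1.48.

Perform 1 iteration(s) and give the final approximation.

Equation: ln(x) + x = 2
Fixed-point form: x = 2 - ln(x)
x₀ = 1.48

x_1 = g(1.480000) = 1.607958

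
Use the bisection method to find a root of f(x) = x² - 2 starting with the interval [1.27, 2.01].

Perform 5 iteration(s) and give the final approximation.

f(x) = x² - 2
Initial interval: [1.27, 2.01]

Iteration 1:
  c_1 = (1.270000 + 2.010000)/2 = 1.640000
  f(c_1) = f(1.640000) = 0.689600
  f(a) × f(c) < 0, new interval: [1.270000, 1.640000]
Iteration 2:
  c_2 = (1.270000 + 1.640000)/2 = 1.455000
  f(c_2) = f(1.455000) = 0.117025
  f(a) × f(c) < 0, new interval: [1.270000, 1.455000]
Iteration 3:
  c_3 = (1.270000 + 1.455000)/2 = 1.362500
  f(c_3) = f(1.362500) = -0.143594
  f(a) × f(c) ≥ 0, new interval: [1.362500, 1.455000]
Iteration 4:
  c_4 = (1.362500 + 1.455000)/2 = 1.408750
  f(c_4) = f(1.408750) = -0.015423
  f(a) × f(c) ≥ 0, new interval: [1.408750, 1.455000]
Iteration 5:
  c_5 = (1.408750 + 1.455000)/2 = 1.431875
  f(c_5) = f(1.431875) = 0.050266
  f(a) × f(c) < 0, new interval: [1.408750, 1.431875]

After 5 iteration(s), the approximation is c_5 = 1.431875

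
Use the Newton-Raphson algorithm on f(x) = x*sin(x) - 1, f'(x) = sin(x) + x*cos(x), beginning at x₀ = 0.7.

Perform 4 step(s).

f(x) = x*sin(x) - 1
f'(x) = sin(x) + x*cos(x)
x₀ = 0.7

Newton-Raphson formula: x_{n+1} = x_n - f(x_n)/f'(x_n)

Iteration 1:
  f(0.700000) = -0.549048
  f'(0.700000) = 1.179607
  x_1 = 0.700000 - (-0.549048)/1.179607 = 1.165450
Iteration 2:
  f(1.165450) = 0.071008
  f'(1.165450) = 1.378546
  x_2 = 1.165450 - 0.071008/1.378546 = 1.113940
Iteration 3:
  f(1.113940) = -0.000301
  f'(1.113940) = 1.388835
  x_3 = 1.113940 - (-0.000301)/1.388835 = 1.114157
Iteration 4:
  f(1.114157) = 0.000000
  f'(1.114157) = 1.388809
  x_4 = 1.114157 - 0.000000/1.388809 = 1.114157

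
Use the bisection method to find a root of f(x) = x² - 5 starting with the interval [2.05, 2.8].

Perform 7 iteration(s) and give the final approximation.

f(x) = x² - 5
Initial interval: [2.05, 2.8]

Iteration 1:
  c_1 = (2.050000 + 2.800000)/2 = 2.425000
  f(c_1) = f(2.425000) = 0.880625
  f(a) × f(c) < 0, new interval: [2.050000, 2.425000]
Iteration 2:
  c_2 = (2.050000 + 2.425000)/2 = 2.237500
  f(c_2) = f(2.237500) = 0.006406
  f(a) × f(c) < 0, new interval: [2.050000, 2.237500]
Iteration 3:
  c_3 = (2.050000 + 2.237500)/2 = 2.143750
  f(c_3) = f(2.143750) = -0.404336
  f(a) × f(c) ≥ 0, new interval: [2.143750, 2.237500]
Iteration 4:
  c_4 = (2.143750 + 2.237500)/2 = 2.190625
  f(c_4) = f(2.190625) = -0.201162
  f(a) × f(c) ≥ 0, new interval: [2.190625, 2.237500]
Iteration 5:
  c_5 = (2.190625 + 2.237500)/2 = 2.214062
  f(c_5) = f(2.214062) = -0.097927
  f(a) × f(c) ≥ 0, new interval: [2.214062, 2.237500]
Iteration 6:
  c_6 = (2.214062 + 2.237500)/2 = 2.225781
  f(c_6) = f(2.225781) = -0.045898
  f(a) × f(c) ≥ 0, new interval: [2.225781, 2.237500]
Iteration 7:
  c_7 = (2.225781 + 2.237500)/2 = 2.231641
  f(c_7) = f(2.231641) = -0.019780
  f(a) × f(c) ≥ 0, new interval: [2.231641, 2.237500]

After 7 iteration(s), the approximation is c_7 = 2.231641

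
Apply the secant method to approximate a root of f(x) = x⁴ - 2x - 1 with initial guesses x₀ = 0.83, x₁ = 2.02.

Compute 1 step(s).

f(x) = x⁴ - 2x - 1
x₀ = 0.83, x₁ = 2.02

Secant formula: x_{n+1} = x_n - f(x_n)(x_n - x_{n-1})/(f(x_n) - f(x_{n-1}))

Iteration 1:
  f(0.830000) = -2.185417
  f(2.020000) = 11.609664
  x_2 = 2.020000 - 11.609664×(2.020000 - 0.830000)/(11.609664 - (-2.185417))
       = 1.018520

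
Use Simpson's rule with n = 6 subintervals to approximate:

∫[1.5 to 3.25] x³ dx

f(x) = x³
a = 1.5, b = 3.25, n = 6
h = (b - a)/n = 0.291667

Simpson's rule: (h/3)[f(x₀) + 4f(x₁) + 2f(x₂) + ... + f(xₙ)]

x_0 = 1.5000, f(x_0) = 3.375000, coefficient = 1
x_1 = 1.7917, f(x_1) = 5.751374, coefficient = 4
x_2 = 2.0833, f(x_2) = 9.042245, coefficient = 2
x_3 = 2.3750, f(x_3) = 13.396484, coefficient = 4
x_4 = 2.6667, f(x_4) = 18.962963, coefficient = 2
x_5 = 2.9583, f(x_5) = 25.890553, coefficient = 4
x_6 = 3.2500, f(x_6) = 34.328125, coefficient = 1

I ≈ (0.291667/3) × 273.867188 = 26.625977
Exact value: 26.625977
Error: 0.000000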